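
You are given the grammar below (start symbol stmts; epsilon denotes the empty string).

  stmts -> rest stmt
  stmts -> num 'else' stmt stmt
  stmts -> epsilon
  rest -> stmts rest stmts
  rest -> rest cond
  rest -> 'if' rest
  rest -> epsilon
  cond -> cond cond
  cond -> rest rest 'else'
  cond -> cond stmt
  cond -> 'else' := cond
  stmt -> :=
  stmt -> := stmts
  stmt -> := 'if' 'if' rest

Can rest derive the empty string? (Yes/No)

rest has an epsilon-production, so rest ⇒ epsilon.

Yes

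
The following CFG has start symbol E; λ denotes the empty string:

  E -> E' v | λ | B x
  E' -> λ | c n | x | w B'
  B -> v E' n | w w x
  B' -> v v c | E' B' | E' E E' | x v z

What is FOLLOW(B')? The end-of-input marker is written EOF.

In E' -> w B': B' is at the end, add FOLLOW(E') = { c, n, v, w, x }.
In B' -> E' B': B' is at the end, add FOLLOW(B') = { c, n, v, w, x }.
Union: FOLLOW(B') = { c, n, v, w, x }.

{ c, n, v, w, x }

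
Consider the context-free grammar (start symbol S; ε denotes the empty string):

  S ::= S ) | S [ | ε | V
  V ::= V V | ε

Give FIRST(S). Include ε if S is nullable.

From S ::= S ): S nullable, take FIRST(S) ∪ {)} = { ), [ }.
From S ::= S [: S nullable, take FIRST(S) ∪ {[} = { ), [ }.
S ::= ε contributes ε.
From S ::= V: add FIRST(V) = { ε } (including ε since V is nullable).
Union: FIRST(S) = { ), [, ε }.

{ ), [, ε }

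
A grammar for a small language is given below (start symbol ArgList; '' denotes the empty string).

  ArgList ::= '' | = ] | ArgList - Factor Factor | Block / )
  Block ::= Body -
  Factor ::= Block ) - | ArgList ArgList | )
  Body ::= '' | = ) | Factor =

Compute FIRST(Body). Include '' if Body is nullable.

Body ::= '' contributes ''.
Body ::= = ) contributes {=}.
From Body ::= Factor =: Factor nullable, take FIRST(Factor) ∪ {=} = { ), -, = }.
Union: FIRST(Body) = { ), -, =, '' }.

{ ), -, =, '' }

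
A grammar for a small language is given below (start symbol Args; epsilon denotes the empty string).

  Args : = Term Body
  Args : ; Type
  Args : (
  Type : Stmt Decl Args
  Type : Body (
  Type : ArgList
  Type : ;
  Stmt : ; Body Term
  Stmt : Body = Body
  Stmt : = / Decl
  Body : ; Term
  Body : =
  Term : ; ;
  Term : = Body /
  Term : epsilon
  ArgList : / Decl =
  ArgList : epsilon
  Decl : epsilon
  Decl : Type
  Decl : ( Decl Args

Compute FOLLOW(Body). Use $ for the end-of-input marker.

In Args : = Term Body: Body is at the end, add FOLLOW(Args) = { $, (, /, ;, = }.
In Type : Body (: add FIRST(() = { ( }.
In Stmt : ; Body Term: add FIRST(Term)\{epsilon} = { ;, = }.
  Since Term is nullable, also add FOLLOW(Stmt) = { (, /, ;, = }.
In Stmt : Body = Body: add FIRST(= Body) = { = }.
In Stmt : Body = Body: Body is at the end, add FOLLOW(Stmt) = { (, /, ;, = }.
In Term : = Body /: add FIRST(/) = { / }.
Union: FOLLOW(Body) = { $, (, /, ;, = }.

{ $, (, /, ;, = }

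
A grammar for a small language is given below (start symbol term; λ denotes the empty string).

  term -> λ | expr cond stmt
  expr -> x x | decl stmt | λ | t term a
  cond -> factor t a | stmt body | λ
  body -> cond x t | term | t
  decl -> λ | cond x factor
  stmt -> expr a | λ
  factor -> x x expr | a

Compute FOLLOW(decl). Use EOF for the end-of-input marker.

{ EOF, a, t, x }

In expr -> decl stmt: add FIRST(stmt)\{λ} = { a, t, x }.
  Since stmt is nullable, also add FOLLOW(expr) = { EOF, a, t, x }.
Union: FOLLOW(decl) = { EOF, a, t, x }.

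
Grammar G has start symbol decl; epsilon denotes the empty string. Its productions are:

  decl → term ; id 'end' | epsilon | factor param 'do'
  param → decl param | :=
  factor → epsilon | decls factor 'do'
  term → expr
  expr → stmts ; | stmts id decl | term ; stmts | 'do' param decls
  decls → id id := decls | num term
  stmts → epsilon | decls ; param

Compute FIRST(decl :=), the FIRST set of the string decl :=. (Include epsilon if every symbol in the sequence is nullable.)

{ 'do', :=, ;, id, num }

Add FIRST(decl)\{epsilon} = { 'do', :=, ;, id, num }; decl is nullable, continue.
:= is a terminal; add {:=} and stop.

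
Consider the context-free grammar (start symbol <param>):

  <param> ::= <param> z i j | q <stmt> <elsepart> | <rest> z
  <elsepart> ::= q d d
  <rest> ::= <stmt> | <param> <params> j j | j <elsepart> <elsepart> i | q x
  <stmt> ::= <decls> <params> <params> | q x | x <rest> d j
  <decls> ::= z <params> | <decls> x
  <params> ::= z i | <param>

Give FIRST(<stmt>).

From <stmt> ::= <decls> <params> <params>: add FIRST(<decls>) = { z }.
<stmt> ::= q x contributes {q}.
<stmt> ::= x <rest> d j contributes {x}.
Union: FIRST(<stmt>) = { q, x, z }.

{ q, x, z }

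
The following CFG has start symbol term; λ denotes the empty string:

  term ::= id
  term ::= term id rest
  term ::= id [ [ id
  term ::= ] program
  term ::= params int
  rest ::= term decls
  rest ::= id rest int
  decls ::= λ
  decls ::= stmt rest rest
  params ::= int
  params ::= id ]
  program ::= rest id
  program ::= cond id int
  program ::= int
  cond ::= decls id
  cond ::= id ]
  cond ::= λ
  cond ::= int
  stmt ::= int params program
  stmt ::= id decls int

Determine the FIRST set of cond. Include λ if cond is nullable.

{ id, int, λ }

From cond ::= decls id: decls nullable, take FIRST(decls) ∪ {id} = { id, int }.
cond ::= id ] contributes {id}.
cond ::= λ contributes λ.
cond ::= int contributes {int}.
Union: FIRST(cond) = { id, int, λ }.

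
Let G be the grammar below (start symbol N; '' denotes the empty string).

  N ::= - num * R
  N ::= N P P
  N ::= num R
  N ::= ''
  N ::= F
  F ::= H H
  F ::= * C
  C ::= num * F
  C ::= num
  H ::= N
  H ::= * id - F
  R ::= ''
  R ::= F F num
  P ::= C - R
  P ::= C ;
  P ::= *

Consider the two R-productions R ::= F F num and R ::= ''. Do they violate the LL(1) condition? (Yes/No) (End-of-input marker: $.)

Yes

FIRST(F F num) = { *, -, num } and FIRST('') = { '' }.
The second alternative is nullable and FOLLOW(R) = { $, *, -, ;, num } shares * with FIRST of the first — conflict.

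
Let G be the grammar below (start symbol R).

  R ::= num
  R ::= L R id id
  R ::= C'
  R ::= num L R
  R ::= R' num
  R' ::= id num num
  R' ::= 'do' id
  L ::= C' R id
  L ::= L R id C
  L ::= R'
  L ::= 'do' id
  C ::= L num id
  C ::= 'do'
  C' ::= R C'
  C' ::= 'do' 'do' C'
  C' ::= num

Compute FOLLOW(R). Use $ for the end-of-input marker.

R is the start symbol, so $ ∈ FOLLOW(R).
In R ::= L R id id: add FIRST(id id) = { id }.
In R ::= num L R: R is at the end, add FOLLOW(R) = { $, 'do', id, num }.
In L ::= C' R id: add FIRST(id) = { id }.
In L ::= L R id C: add FIRST(id C) = { id }.
In C' ::= R C': add FIRST(C') = { 'do', id, num }.
Union: FOLLOW(R) = { $, 'do', id, num }.

{ $, 'do', id, num }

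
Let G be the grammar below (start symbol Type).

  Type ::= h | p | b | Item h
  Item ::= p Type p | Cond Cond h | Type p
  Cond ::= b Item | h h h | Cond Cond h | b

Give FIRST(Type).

Type ::= h contributes {h}.
Type ::= p contributes {p}.
Type ::= b contributes {b}.
From Type ::= Item h: add FIRST(Item) = { b, h, p }.
Union: FIRST(Type) = { b, h, p }.

{ b, h, p }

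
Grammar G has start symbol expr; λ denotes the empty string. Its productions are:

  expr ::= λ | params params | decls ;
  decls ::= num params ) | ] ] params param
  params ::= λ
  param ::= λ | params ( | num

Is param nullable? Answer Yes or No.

Yes

param has an λ-production, so param ⇒ λ.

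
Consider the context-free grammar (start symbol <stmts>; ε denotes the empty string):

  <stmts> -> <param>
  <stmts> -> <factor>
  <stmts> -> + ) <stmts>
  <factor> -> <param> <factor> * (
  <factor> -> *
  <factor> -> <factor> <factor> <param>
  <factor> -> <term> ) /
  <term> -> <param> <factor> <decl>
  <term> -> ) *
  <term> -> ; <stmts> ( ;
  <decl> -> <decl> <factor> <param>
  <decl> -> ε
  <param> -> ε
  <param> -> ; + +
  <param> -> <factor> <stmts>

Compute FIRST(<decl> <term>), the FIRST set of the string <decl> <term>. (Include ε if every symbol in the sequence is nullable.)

{ ), *, ; }

Add FIRST(<decl>)\{ε} = { ), *, ; }; <decl> is nullable, continue.
Add FIRST(<term>) = { ), *, ; }; <term> is not nullable, stop.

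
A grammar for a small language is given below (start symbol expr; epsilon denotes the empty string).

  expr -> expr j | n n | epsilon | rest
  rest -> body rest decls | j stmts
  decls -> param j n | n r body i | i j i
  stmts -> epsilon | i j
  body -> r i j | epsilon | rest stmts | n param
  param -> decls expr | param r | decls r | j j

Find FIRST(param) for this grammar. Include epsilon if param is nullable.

{ i, j, n }

From param -> decls expr: add FIRST(decls) = { i, j, n }.
From param -> param r: add FIRST(param) = { i, j, n }.
From param -> decls r: add FIRST(decls) = { i, j, n }.
param -> j j contributes {j}.
Union: FIRST(param) = { i, j, n }.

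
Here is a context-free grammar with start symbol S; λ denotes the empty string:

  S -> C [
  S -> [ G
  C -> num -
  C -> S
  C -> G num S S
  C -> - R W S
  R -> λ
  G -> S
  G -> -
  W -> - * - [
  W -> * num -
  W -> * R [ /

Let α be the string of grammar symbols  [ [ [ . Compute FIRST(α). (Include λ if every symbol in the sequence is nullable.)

[ is a terminal; add {[} and stop.

{ [ }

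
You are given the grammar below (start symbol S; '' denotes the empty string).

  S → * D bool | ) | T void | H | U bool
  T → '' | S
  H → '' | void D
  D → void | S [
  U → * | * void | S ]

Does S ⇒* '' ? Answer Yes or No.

Yes

S → H and each of H is nullable, so S ⇒* ''.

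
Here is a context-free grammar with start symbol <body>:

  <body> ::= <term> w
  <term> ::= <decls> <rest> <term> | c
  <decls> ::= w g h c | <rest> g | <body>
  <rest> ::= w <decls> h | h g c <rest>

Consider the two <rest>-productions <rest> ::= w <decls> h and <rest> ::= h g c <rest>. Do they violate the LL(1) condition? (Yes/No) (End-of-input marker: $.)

No

FIRST(w <decls> h) = { w } and FIRST(h g c <rest>) = { h }.
The FIRST sets are disjoint and neither alternative is nullable — no conflict.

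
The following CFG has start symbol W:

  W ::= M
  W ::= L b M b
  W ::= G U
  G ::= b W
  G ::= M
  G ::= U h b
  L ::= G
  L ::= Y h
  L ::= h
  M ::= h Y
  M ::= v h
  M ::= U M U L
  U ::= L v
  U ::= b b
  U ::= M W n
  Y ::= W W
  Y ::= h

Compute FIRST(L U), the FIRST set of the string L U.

{ b, h, v }

Add FIRST(L) = { b, h, v }; L is not nullable, stop.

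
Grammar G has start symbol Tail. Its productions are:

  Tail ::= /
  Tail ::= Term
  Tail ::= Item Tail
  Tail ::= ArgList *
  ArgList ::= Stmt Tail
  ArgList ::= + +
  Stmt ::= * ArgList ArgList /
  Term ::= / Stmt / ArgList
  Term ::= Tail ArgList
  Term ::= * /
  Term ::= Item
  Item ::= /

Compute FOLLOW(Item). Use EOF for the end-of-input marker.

In Tail ::= Item Tail: add FIRST(Tail) = { *, +, / }.
In Term ::= Item: Item is at the end, add FOLLOW(Term) = { EOF, *, +, / }.
Union: FOLLOW(Item) = { EOF, *, +, / }.

{ EOF, *, +, / }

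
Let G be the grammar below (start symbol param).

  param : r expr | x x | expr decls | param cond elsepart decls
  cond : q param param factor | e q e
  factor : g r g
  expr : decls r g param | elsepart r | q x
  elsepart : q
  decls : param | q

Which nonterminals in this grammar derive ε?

No nonterminal has an empty production or an RHS whose symbols are all nullable.

{ } (none)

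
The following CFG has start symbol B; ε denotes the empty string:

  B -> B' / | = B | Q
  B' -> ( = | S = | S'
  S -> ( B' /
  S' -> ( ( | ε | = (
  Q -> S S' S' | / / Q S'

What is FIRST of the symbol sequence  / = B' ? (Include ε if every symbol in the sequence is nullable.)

/ is a terminal; add {/} and stop.

{ / }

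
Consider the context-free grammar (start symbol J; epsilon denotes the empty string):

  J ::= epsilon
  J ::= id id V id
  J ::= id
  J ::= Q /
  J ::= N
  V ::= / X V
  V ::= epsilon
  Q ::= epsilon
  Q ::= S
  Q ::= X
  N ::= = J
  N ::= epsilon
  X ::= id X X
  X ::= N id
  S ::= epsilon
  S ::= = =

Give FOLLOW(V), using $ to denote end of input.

{ id }

In J ::= id id V id: add FIRST(id) = { id }.
In V ::= / X V: V is at the end, add FOLLOW(V) = { id }.
Union: FOLLOW(V) = { id }.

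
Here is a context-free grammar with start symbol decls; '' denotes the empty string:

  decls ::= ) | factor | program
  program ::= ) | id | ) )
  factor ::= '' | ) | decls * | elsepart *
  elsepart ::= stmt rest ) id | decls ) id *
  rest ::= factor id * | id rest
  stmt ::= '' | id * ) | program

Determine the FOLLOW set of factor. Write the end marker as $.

{ $, ), *, id }

In decls ::= factor: factor is at the end, add FOLLOW(decls) = { $, ), * }.
In rest ::= factor id *: add FIRST(id *) = { id }.
Union: FOLLOW(factor) = { $, ), *, id }.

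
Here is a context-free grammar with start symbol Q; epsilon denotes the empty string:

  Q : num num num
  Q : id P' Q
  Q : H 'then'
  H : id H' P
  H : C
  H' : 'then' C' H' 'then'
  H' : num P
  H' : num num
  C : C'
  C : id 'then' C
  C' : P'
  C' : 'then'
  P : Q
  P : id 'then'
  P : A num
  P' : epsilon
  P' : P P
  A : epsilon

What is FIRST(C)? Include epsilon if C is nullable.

From C : C': add FIRST(C') = { 'then', id, num, epsilon } (including epsilon since C' is nullable).
C : id 'then' C contributes {id}.
Union: FIRST(C) = { 'then', id, num, epsilon }.

{ 'then', id, num, epsilon }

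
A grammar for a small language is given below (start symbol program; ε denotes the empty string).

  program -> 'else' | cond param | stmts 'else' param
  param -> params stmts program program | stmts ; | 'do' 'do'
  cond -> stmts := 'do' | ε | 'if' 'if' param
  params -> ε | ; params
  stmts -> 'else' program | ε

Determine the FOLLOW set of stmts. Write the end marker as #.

{ 'do', 'else', 'if', :=, ; }

In program -> stmts 'else' param: add FIRST('else' param) = { 'else' }.
In param -> params stmts program program: add FIRST(program program) = { 'do', 'else', 'if', :=, ; }.
In param -> stmts ;: add FIRST(;) = { ; }.
In cond -> stmts := 'do': add FIRST(:= 'do') = { := }.
Union: FOLLOW(stmts) = { 'do', 'else', 'if', :=, ; }.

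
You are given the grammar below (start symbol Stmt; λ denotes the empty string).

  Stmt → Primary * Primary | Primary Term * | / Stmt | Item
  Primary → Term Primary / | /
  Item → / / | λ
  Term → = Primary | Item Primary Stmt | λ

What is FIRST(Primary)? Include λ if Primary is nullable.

From Primary → Term Primary /: Term nullable, take FIRST(Term) ∪ FIRST(Primary) = { /, = }.
Primary → / contributes {/}.
Union: FIRST(Primary) = { /, = }.

{ /, = }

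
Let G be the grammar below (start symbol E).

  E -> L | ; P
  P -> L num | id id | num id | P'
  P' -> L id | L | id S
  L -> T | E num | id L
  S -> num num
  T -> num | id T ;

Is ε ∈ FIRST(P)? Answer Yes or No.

No nonterminal in this grammar is nullable.
No production of P has an RHS whose symbols are all nullable, so P is not nullable.

No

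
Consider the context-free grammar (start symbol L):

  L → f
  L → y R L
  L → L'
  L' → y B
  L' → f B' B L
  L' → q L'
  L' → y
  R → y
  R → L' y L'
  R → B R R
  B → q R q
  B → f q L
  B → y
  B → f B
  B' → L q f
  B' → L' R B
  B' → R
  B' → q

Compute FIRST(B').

From B' → L q f: add FIRST(L) = { f, q, y }.
From B' → L' R B: add FIRST(L') = { f, q, y }.
From B' → R: add FIRST(R) = { f, q, y }.
B' → q contributes {q}.
Union: FIRST(B') = { f, q, y }.

{ f, q, y }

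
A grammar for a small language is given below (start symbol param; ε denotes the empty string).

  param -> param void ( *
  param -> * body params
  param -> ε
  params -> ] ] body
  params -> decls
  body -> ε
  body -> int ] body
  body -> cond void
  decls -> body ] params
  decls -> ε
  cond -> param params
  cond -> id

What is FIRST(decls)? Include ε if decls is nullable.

{ *, ], id, int, void, ε }

From decls -> body ] params: body nullable, take FIRST(body) ∪ {]} = { *, ], id, int, void }.
decls -> ε contributes ε.
Union: FIRST(decls) = { *, ], id, int, void, ε }.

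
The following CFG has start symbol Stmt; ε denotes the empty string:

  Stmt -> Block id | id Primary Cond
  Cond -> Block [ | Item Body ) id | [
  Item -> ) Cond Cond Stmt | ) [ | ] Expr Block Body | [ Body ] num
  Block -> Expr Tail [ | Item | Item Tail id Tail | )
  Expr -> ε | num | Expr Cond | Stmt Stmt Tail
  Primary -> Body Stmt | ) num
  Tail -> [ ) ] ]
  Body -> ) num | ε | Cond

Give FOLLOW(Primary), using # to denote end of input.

{ ), [, ], id, num }

In Stmt -> id Primary Cond: add FIRST(Cond) = { ), [, ], id, num }.
Union: FOLLOW(Primary) = { ), [, ], id, num }.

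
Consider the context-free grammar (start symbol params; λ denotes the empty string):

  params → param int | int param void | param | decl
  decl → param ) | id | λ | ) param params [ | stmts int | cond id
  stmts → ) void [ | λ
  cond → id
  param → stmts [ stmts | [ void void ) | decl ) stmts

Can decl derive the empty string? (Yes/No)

Yes

decl has an λ-production, so decl ⇒ λ.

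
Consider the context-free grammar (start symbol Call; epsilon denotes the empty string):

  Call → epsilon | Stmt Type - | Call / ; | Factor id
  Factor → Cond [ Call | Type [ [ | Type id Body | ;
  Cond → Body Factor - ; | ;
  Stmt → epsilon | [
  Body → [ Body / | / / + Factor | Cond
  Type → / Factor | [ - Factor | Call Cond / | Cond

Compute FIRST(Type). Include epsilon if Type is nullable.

{ /, ;, [ }

Type → / Factor contributes {/}.
Type → [ - Factor contributes {[}.
From Type → Call Cond /: Call nullable, take FIRST(Call) ∪ FIRST(Cond) = { /, ;, [ }.
From Type → Cond: add FIRST(Cond) = { /, ;, [ }.
Union: FIRST(Type) = { /, ;, [ }.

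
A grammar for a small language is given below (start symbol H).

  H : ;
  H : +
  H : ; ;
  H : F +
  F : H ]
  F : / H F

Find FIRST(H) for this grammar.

{ +, /, ; }

H : ; contributes {;}.
H : + contributes {+}.
H : ; ; contributes {;}.
From H : F +: add FIRST(F) = { +, /, ; }.
Union: FIRST(H) = { +, /, ; }.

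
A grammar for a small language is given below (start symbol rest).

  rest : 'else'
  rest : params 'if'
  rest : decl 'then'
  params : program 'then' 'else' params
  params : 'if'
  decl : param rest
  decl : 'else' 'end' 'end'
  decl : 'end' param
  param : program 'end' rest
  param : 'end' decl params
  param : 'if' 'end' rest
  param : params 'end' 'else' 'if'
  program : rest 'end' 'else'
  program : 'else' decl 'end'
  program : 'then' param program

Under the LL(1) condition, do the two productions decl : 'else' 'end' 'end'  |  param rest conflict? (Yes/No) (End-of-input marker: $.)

FIRST('else' 'end' 'end') = { 'else' } and FIRST(param rest) = { 'else', 'end', 'if', 'then' }.
Both contain 'else', so the two alternatives are not disjoint — LL(1) conflict.

Yes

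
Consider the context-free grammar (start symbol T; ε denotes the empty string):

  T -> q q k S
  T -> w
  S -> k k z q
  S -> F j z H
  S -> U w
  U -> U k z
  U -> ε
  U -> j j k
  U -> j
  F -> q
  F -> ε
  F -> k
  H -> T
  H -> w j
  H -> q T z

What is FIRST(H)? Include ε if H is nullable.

{ q, w }

From H -> T: add FIRST(T) = { q, w }.
H -> w j contributes {w}.
H -> q T z contributes {q}.
Union: FIRST(H) = { q, w }.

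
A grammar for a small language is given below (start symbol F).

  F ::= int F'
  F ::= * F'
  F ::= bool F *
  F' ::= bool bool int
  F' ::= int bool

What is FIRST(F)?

{ *, bool, int }

F ::= int F' contributes {int}.
F ::= * F' contributes {*}.
F ::= bool F * contributes {bool}.
Union: FIRST(F) = { *, bool, int }.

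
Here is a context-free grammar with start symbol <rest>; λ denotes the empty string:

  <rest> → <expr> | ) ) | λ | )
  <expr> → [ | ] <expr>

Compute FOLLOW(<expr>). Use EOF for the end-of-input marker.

{ EOF }

In <rest> → <expr>: <expr> is at the end, add FOLLOW(<rest>) = { EOF }.
In <expr> → ] <expr>: <expr> is at the end, add FOLLOW(<expr>) = { EOF }.
Union: FOLLOW(<expr>) = { EOF }.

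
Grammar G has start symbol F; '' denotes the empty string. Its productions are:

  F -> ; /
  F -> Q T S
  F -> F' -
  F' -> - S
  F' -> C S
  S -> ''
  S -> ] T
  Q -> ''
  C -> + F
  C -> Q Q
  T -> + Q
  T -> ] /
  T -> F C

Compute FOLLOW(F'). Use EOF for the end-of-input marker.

{ - }

In F -> F' -: add FIRST(-) = { - }.
Union: FOLLOW(F') = { - }.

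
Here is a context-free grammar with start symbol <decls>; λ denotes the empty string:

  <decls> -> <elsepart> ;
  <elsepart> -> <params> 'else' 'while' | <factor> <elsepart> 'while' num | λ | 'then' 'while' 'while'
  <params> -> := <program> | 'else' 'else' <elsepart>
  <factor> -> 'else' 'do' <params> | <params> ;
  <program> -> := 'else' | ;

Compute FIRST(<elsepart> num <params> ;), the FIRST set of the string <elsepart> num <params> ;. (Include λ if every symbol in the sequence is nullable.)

{ 'else', 'then', :=, num }

Add FIRST(<elsepart>)\{λ} = { 'else', 'then', := }; <elsepart> is nullable, continue.
num is a terminal; add {num} and stop.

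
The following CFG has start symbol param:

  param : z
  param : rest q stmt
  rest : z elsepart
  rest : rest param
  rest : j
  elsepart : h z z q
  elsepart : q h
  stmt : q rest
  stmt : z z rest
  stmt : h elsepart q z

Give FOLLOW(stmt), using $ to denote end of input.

In param : rest q stmt: stmt is at the end, add FOLLOW(param) = { $, j, q, z }.
Union: FOLLOW(stmt) = { $, j, q, z }.

{ $, j, q, z }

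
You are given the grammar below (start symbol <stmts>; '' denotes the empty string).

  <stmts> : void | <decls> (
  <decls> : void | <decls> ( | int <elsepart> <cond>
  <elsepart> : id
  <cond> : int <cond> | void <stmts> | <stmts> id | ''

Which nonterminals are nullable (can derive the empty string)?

{ <cond> }

Directly nullable (have an ''-production): <cond>.
No other nonterminal has a production whose RHS symbols are all nullable.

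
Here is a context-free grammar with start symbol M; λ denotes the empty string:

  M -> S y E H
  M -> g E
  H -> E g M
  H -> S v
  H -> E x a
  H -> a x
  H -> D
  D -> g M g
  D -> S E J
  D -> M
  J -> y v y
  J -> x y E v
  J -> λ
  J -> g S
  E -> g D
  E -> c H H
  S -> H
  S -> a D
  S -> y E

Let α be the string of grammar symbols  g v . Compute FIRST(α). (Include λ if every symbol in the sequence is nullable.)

g is a terminal; add {g} and stop.

{ g }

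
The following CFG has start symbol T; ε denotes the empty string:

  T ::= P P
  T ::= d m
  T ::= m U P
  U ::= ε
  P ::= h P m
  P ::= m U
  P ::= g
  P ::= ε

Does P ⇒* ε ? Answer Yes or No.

Yes

P has an ε-production, so P ⇒ ε.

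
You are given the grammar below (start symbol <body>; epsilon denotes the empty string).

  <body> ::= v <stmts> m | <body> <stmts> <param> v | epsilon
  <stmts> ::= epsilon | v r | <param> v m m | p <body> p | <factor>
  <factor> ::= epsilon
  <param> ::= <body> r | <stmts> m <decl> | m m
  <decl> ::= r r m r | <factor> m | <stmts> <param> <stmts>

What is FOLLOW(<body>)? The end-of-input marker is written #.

<body> is the start symbol, so # ∈ FOLLOW(<body>).
In <body> ::= <body> <stmts> <param> v: add FIRST(<stmts> <param> v) = { m, p, r, v }.
In <stmts> ::= p <body> p: add FIRST(p) = { p }.
In <param> ::= <body> r: add FIRST(r) = { r }.
Union: FOLLOW(<body>) = { #, m, p, r, v }.

{ #, m, p, r, v }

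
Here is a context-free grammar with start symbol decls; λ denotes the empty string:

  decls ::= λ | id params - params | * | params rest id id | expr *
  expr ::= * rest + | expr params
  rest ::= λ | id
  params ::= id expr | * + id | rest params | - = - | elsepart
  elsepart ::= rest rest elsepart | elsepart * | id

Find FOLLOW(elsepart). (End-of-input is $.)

{ $, *, -, id }

In params ::= elsepart: elsepart is at the end, add FOLLOW(params) = { $, *, -, id }.
In elsepart ::= rest rest elsepart: elsepart is at the end, add FOLLOW(elsepart) = { $, *, -, id }.
In elsepart ::= elsepart *: add FIRST(*) = { * }.
Union: FOLLOW(elsepart) = { $, *, -, id }.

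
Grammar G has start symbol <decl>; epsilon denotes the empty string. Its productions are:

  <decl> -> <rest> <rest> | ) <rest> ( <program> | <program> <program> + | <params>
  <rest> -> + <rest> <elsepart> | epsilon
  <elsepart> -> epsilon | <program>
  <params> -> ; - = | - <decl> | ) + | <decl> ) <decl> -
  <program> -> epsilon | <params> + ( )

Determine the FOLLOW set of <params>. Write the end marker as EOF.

{ EOF, ), +, - }

In <decl> -> <params>: <params> is at the end, add FOLLOW(<decl>) = { EOF, ), +, - }.
In <program> -> <params> + ( ): add FIRST(+ ( )) = { + }.
Union: FOLLOW(<params>) = { EOF, ), +, - }.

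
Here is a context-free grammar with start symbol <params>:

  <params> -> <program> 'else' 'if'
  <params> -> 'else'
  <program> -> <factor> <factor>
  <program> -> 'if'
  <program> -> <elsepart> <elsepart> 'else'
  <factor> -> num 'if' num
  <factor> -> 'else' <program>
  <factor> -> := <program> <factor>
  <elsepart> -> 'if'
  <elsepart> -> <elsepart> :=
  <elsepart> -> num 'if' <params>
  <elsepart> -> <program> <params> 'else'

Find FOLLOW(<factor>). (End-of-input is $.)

{ 'else', 'if', :=, num }

In <program> -> <factor> <factor>: add FIRST(<factor>) = { 'else', :=, num }.
In <program> -> <factor> <factor>: <factor> is at the end, add FOLLOW(<program>) = { 'else', 'if', :=, num }.
In <factor> -> := <program> <factor>: <factor> is at the end, add FOLLOW(<factor>) = { 'else', 'if', :=, num }.
Union: FOLLOW(<factor>) = { 'else', 'if', :=, num }.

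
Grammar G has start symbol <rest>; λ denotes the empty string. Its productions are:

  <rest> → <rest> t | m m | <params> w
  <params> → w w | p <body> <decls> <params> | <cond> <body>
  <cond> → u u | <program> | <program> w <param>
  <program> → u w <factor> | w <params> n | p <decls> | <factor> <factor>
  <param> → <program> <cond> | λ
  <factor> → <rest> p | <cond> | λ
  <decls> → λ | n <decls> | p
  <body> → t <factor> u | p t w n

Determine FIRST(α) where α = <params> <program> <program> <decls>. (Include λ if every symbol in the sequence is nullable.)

Add FIRST(<params>) = { m, p, t, u, w }; <params> is not nullable, stop.

{ m, p, t, u, w }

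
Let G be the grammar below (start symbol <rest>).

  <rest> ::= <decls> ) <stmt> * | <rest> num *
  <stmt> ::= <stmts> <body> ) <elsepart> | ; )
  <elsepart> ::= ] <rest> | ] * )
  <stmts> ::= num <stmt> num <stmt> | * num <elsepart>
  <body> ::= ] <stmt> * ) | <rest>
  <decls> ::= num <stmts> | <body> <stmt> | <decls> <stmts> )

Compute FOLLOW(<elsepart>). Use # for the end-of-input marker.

In <stmt> ::= <stmts> <body> ) <elsepart>: <elsepart> is at the end, add FOLLOW(<stmt>) = { ), *, ], num }.
In <stmts> ::= * num <elsepart>: <elsepart> is at the end, add FOLLOW(<stmts>) = { ), *, ], num }.
Union: FOLLOW(<elsepart>) = { ), *, ], num }.

{ ), *, ], num }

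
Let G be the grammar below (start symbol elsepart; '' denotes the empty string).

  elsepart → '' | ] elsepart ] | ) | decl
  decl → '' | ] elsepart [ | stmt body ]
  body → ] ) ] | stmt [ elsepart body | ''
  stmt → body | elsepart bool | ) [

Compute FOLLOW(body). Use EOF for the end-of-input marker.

{ ), [, ], bool }

In decl → stmt body ]: add FIRST(]) = { ] }.
In body → stmt [ elsepart body: body is at the end, add FOLLOW(body) = { ), [, ], bool }.
In stmt → body: body is at the end, add FOLLOW(stmt) = { ), [, ], bool }.
Union: FOLLOW(body) = { ), [, ], bool }.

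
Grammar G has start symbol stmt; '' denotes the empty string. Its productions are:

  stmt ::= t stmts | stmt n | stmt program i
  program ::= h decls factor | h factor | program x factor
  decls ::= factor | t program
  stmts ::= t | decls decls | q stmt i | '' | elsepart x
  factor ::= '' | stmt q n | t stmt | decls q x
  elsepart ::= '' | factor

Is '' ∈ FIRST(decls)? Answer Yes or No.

decls ::= factor and each of factor is nullable, so decls ⇒* ''.

Yes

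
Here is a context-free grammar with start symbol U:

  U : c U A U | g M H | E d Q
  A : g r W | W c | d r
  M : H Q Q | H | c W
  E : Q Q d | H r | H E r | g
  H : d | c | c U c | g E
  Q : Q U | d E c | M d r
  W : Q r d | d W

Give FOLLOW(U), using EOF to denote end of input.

U is the start symbol, so EOF ∈ FOLLOW(U).
In U : c U A U: add FIRST(A U) = { c, d, g }.
In U : c U A U: U is at the end, add FOLLOW(U) = { EOF, c, d, g, r }.
In H : c U c: add FIRST(c) = { c }.
In Q : Q U: U is at the end, add FOLLOW(Q) = { EOF, c, d, g, r }.
Union: FOLLOW(U) = { EOF, c, d, g, r }.

{ EOF, c, d, g, r }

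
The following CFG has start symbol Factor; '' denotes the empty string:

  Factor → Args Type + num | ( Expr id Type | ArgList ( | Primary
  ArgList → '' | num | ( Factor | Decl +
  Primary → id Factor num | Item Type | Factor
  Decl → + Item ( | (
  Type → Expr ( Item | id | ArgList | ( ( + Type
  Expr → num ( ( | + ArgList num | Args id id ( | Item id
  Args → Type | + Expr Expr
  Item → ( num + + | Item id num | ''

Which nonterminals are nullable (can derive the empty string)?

Directly nullable (have an ''-production): ArgList, Item.
Args → Type with every symbol nullable, so Args is nullable.
Primary → Item Type with every symbol nullable, so Primary is nullable.
Factor → Primary with every symbol nullable, so Factor is nullable.
Type → ArgList with every symbol nullable, so Type is nullable.
No other nonterminal has a production whose RHS symbols are all nullable.

{ ArgList, Args, Factor, Item, Primary, Type }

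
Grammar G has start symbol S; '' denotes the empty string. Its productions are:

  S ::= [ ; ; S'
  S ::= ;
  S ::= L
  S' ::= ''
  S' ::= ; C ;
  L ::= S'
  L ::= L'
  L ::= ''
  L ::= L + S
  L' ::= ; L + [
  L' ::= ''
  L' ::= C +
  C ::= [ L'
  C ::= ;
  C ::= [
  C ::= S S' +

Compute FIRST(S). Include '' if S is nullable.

S ::= [ ; ; S' contributes {[}.
S ::= ; contributes {;}.
From S ::= L: add FIRST(L) = { +, ;, [, '' } (including '' since L is nullable).
Union: FIRST(S) = { +, ;, [, '' }.

{ +, ;, [, '' }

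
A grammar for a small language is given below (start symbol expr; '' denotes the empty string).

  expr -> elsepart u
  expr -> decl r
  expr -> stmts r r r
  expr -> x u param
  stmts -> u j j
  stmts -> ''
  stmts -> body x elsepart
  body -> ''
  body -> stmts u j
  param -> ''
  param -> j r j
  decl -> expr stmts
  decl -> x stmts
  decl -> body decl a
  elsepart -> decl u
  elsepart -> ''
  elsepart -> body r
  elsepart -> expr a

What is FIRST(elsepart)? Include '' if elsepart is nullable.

{ r, u, x, '' }

From elsepart -> decl u: add FIRST(decl) = { r, u, x }.
elsepart -> '' contributes ''.
From elsepart -> body r: body nullable, take FIRST(body) ∪ {r} = { r, u, x }.
From elsepart -> expr a: add FIRST(expr) = { r, u, x }.
Union: FIRST(elsepart) = { r, u, x, '' }.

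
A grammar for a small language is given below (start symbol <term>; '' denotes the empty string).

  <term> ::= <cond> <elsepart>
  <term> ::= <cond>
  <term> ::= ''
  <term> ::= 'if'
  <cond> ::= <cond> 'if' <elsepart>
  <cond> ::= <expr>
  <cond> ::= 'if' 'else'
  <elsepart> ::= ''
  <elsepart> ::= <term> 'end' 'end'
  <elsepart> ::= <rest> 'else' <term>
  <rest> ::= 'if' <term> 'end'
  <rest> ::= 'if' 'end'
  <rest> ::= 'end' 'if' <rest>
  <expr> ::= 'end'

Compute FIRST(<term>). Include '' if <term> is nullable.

From <term> ::= <cond> <elsepart>: add FIRST(<cond>) = { 'end', 'if' }.
From <term> ::= <cond>: add FIRST(<cond>) = { 'end', 'if' }.
<term> ::= '' contributes ''.
<term> ::= 'if' contributes {'if'}.
Union: FIRST(<term>) = { 'end', 'if', '' }.

{ 'end', 'if', '' }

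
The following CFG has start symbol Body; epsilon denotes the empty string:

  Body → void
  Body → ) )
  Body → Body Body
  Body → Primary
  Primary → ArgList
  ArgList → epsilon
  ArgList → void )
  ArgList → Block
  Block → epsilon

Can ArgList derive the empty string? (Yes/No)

ArgList has an epsilon-production, so ArgList ⇒ epsilon.

Yes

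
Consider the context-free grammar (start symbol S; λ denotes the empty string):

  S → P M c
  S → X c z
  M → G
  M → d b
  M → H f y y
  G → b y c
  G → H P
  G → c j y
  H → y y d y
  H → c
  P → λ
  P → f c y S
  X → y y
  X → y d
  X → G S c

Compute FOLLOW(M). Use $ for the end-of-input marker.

{ c }

In S → P M c: add FIRST(c) = { c }.
Union: FOLLOW(M) = { c }.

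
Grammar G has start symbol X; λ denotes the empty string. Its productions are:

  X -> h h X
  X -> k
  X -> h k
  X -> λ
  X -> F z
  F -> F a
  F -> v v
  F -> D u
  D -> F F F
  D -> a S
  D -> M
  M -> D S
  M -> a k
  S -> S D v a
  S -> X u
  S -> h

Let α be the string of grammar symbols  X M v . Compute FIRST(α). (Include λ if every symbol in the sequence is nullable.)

{ a, h, k, v }

Add FIRST(X)\{λ} = { a, h, k, v }; X is nullable, continue.
Add FIRST(M) = { a, v }; M is not nullable, stop.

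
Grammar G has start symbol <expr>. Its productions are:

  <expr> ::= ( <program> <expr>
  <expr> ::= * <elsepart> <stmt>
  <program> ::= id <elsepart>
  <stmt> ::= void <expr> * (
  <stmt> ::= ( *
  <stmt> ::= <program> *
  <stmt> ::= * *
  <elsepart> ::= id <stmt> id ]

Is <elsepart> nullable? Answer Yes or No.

No nonterminal in this grammar is nullable.
No production of <elsepart> has an RHS whose symbols are all nullable, so <elsepart> is not nullable.

No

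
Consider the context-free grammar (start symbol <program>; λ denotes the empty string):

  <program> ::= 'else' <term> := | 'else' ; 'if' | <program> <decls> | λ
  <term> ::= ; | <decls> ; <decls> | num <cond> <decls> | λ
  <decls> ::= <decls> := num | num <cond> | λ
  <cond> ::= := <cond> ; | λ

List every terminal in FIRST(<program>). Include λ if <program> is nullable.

{ 'else', :=, num, λ }

<program> ::= 'else' <term> := contributes {'else'}.
<program> ::= 'else' ; 'if' contributes {'else'}.
From <program> ::= <program> <decls>: <program>, <decls> nullable, take FIRST(<program>) ∪ FIRST(<decls>) = { 'else', :=, num }; also λ since the whole RHS is nullable.
<program> ::= λ contributes λ.
Union: FIRST(<program>) = { 'else', :=, num, λ }.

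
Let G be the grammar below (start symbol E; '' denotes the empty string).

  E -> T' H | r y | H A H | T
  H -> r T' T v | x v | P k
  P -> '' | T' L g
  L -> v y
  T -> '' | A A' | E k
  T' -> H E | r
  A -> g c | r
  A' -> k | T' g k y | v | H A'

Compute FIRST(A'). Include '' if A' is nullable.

{ k, r, v, x }

A' -> k contributes {k}.
From A' -> T' g k y: add FIRST(T') = { k, r, x }.
A' -> v contributes {v}.
From A' -> H A': add FIRST(H) = { k, r, x }.
Union: FIRST(A') = { k, r, v, x }.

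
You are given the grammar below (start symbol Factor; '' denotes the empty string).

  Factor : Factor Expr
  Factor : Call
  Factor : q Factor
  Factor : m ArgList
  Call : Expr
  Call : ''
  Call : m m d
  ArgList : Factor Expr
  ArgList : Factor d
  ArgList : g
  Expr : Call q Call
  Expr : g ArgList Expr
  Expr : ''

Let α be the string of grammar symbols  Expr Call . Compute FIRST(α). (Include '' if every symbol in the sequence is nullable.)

Add FIRST(Expr)\{''} = { g, m, q }; Expr is nullable, continue.
Add FIRST(Call)\{''} = { g, m, q }; Call is nullable, continue.
Every symbol is nullable, so include ''.

{ g, m, q, '' }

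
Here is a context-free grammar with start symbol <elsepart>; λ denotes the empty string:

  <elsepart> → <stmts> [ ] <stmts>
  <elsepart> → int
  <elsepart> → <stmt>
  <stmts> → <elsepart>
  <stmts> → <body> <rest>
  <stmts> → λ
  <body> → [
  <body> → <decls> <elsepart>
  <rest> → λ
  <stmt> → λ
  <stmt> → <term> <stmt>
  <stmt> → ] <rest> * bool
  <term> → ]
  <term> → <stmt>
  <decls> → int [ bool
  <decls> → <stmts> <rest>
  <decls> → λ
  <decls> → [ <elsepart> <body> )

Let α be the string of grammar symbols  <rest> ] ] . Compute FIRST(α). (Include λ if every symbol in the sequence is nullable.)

{ ] }

Add FIRST(<rest>)\{λ} = {  }; <rest> is nullable, continue.
] is a terminal; add {]} and stop.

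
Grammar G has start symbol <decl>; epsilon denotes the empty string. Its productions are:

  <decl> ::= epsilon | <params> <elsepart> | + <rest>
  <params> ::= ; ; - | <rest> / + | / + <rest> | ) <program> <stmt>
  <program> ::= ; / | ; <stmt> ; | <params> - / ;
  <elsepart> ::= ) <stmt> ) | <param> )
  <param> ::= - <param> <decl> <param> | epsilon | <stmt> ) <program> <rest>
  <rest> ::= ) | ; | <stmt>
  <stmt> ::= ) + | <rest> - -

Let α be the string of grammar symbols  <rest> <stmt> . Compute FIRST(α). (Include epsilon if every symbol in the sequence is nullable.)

Add FIRST(<rest>) = { ), ; }; <rest> is not nullable, stop.

{ ), ; }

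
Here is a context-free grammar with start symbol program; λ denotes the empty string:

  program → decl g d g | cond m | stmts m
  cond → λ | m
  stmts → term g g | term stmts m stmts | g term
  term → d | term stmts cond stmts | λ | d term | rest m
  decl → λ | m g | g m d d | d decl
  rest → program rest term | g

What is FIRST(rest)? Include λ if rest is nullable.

{ d, g, m }

From rest → program rest term: add FIRST(program) = { d, g, m }.
rest → g contributes {g}.
Union: FIRST(rest) = { d, g, m }.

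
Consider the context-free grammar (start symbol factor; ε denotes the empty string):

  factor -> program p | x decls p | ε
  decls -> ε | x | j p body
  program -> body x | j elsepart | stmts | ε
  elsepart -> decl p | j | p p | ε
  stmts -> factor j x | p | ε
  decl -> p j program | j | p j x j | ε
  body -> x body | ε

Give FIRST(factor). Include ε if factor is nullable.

From factor -> program p: program nullable, take FIRST(program) ∪ {p} = { j, p, x }.
factor -> x decls p contributes {x}.
factor -> ε contributes ε.
Union: FIRST(factor) = { j, p, x, ε }.

{ j, p, x, ε }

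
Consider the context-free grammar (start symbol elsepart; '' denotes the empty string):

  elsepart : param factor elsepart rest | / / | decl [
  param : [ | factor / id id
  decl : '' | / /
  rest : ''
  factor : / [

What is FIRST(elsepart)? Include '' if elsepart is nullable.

From elsepart : param factor elsepart rest: add FIRST(param) = { /, [ }.
elsepart : / / contributes {/}.
From elsepart : decl [: decl nullable, take FIRST(decl) ∪ {[} = { /, [ }.
Union: FIRST(elsepart) = { /, [ }.

{ /, [ }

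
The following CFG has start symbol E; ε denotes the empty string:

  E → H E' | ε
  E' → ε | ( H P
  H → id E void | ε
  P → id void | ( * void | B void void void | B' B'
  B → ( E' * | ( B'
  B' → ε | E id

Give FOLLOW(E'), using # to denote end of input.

In E → H E': E' is at the end, add FOLLOW(E) = { #, id, void }.
In B → ( E' *: add FIRST(*) = { * }.
Union: FOLLOW(E') = { #, *, id, void }.

{ #, *, id, void }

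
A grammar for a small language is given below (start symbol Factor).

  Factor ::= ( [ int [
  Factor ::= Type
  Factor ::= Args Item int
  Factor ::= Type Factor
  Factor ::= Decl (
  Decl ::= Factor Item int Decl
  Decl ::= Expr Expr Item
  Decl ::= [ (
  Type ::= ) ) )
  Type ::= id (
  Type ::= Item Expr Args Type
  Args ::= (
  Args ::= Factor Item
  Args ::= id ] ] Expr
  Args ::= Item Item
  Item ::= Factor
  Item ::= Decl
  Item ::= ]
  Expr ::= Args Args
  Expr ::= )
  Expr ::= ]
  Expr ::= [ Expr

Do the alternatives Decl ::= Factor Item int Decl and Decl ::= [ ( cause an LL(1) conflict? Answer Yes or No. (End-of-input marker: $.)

Yes

FIRST(Factor Item int Decl) = { (, ), [, ], id } and FIRST([ () = { [ }.
Both contain [, so the two alternatives are not disjoint — LL(1) conflict.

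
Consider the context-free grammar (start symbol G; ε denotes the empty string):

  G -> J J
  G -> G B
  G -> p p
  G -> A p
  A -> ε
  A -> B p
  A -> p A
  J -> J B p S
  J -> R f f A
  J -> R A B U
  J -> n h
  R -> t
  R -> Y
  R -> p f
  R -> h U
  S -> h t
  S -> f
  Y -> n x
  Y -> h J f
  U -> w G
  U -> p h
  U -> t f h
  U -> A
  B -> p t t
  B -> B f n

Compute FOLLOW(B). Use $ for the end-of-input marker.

In G -> G B: B is at the end, add FOLLOW(G) = { $, f, h, n, p, t }.
In A -> B p: add FIRST(p) = { p }.
In J -> J B p S: add FIRST(p S) = { p }.
In J -> R A B U: add FIRST(U)\{ε} = { p, t, w }.
  Since U is nullable, also add FOLLOW(J) = { $, f, h, n, p, t }.
In B -> B f n: add FIRST(f n) = { f }.
Union: FOLLOW(B) = { $, f, h, n, p, t, w }.

{ $, f, h, n, p, t, w }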